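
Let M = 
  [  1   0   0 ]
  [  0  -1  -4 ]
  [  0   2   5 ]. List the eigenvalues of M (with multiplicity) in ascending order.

Characteristic polynomial: p(s) = s^3 - 5s^2 + 7s - 3 = (s - 3)(s - 1)^2.
Roots (with multiplicity): 1, 1, 3.

1, 1, 3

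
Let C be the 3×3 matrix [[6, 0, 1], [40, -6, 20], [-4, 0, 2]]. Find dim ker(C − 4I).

1

C − 4I = [[2, 0, 1], [40, -10, 20], [-4, 0, -2]].
This matrix has rank 2, so its null space has dimension 3 − 2 = 1.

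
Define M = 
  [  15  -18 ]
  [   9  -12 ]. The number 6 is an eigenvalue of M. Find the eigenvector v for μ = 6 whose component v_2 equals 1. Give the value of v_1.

2

M − 6I = [[9, -18], [9, -18]].
Solving (M − 6I)v = 0 gives the eigenspace spanned by (2, 1).
With v_2 = 1, v = (2, 1), so v_1 = 2.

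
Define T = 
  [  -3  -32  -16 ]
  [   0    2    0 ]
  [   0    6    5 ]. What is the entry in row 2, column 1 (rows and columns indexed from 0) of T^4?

Characteristic polynomial: r^3 - 4r^2 - 11r + 30 = (r - 5)(r - 2)(r + 3), so the eigenvalues are -3, 2, 5.
r=-3: eigenvector (1, 0, 0).
r=5: eigenvector (-2, 0, 1).
r=2: eigenvector (0, 1, -2).
P = [[1, -2, 0], [0, 0, 1], [0, 1, -2]], D = diag(-3, 5, 2), P⁻¹ = [[1, 4, 2], [0, 2, 1], [0, 1, 0]].
T⁴ = P·diag(81, 625, 16)·P⁻¹ = [[81, -2176, -1088], [0, 16, 0], [0, 1218, 625]].
The requested entry is 1218.

1218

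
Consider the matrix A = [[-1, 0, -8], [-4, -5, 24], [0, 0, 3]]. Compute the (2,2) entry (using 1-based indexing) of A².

25

Characteristic polynomial: t^3 + 3t^2 - 13t - 15 = (t - 3)(t + 1)(t + 5), so the eigenvalues are -5, -1, 3.
t=-5: eigenvector (0, 1, 0).
t=-1: eigenvector (1, -1, 0).
t=3: eigenvector (-2, 4, 1).
P = [[0, 1, -2], [1, -1, 4], [0, 0, 1]], D = diag(-5, -1, 3), P⁻¹ = [[1, 1, -2], [1, 0, 2], [0, 0, 1]].
A² = P·diag(25, 1, 9)·P⁻¹ = [[1, 0, -16], [24, 25, -16], [0, 0, 9]].
The requested entry is 25.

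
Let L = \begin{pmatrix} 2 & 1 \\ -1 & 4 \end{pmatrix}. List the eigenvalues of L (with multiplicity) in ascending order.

Characteristic polynomial: p(t) = t^2 - 6t + 9 = (t - 3)^2.
Roots (with multiplicity): 3, 3.

3, 3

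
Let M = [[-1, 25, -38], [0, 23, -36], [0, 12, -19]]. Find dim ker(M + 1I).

M + 1I = [[0, 25, -38], [0, 24, -36], [0, 12, -18]].
This matrix has rank 2, so its null space has dimension 3 − 2 = 1.

1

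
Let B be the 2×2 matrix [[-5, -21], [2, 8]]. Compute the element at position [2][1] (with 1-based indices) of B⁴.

Characteristic polynomial: t^2 - 3t + 2 = (t - 2)(t - 1), so the eigenvalues are 1, 2.
t=2: eigenvector (-3, 1).
t=1: eigenvector (7, -2).
P = [[-3, 7], [1, -2]], D = diag(2, 1), P⁻¹ = [[2, 7], [1, 3]].
B⁴ = P·diag(16, 1)·P⁻¹ = [[-89, -315], [30, 106]].
The requested entry is 30.

30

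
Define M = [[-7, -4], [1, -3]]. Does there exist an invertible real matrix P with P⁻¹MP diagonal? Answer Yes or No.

Characteristic polynomial: p(s) = s^2 + 10s + 25 = (s + 5)^2.
s = -5 has algebraic multiplicity 2; rank(M + 5I) = 1, so geometric multiplicity = 1.
Geometric multiplicity < algebraic multiplicity, so M is not diagonalizable.

No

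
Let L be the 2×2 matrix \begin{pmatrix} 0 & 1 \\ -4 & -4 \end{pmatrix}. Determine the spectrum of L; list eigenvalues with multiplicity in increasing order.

-2, -2

Characteristic polynomial: p(t) = t^2 + 4t + 4 = (t + 2)^2.
Roots (with multiplicity): -2, -2.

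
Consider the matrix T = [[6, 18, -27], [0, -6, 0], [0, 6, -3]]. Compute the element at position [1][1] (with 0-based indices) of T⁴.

Characteristic polynomial: r^3 + 3r^2 - 36r - 108 = (r - 6)(r + 3)(r + 6), so the eigenvalues are -6, -3, 6.
r=6: eigenvector (1, 0, 0).
r=-6: eigenvector (-6, 1, -2).
r=-3: eigenvector (3, 0, 1).
P = [[1, -6, 3], [0, 1, 0], [0, -2, 1]], D = diag(6, -6, -3), P⁻¹ = [[1, 0, -3], [0, 1, 0], [0, 2, 1]].
T⁴ = P·diag(1296, 1296, 81)·P⁻¹ = [[1296, -7290, -3645], [0, 1296, 0], [0, -2430, 81]].
The requested entry is 1296.

1296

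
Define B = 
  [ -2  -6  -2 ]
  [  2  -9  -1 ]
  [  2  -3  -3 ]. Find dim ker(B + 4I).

1

B + 4I = [[2, -6, -2], [2, -5, -1], [2, -3, 1]].
This matrix has rank 2, so its null space has dimension 3 − 2 = 1.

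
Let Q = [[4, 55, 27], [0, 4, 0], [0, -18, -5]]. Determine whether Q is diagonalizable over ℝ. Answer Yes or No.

No

Characteristic polynomial: p(μ) = μ^3 - 3μ^2 - 24μ + 80 = (μ - 4)^2(μ + 5).
μ = 4 has algebraic multiplicity 2; rank(Q − 4I) = 2, so geometric multiplicity = 1.
Geometric multiplicity < algebraic multiplicity, so Q is not diagonalizable.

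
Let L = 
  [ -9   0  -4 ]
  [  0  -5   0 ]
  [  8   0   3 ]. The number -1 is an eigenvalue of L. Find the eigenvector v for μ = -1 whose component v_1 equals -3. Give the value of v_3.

L + 1I = [[-8, 0, -4], [0, -4, 0], [8, 0, 4]].
Solving (L + 1I)v = 0 gives the eigenspace spanned by (-3, 0, 6).
With v_1 = -3, v = (-3, 0, 6), so v_3 = 6.

6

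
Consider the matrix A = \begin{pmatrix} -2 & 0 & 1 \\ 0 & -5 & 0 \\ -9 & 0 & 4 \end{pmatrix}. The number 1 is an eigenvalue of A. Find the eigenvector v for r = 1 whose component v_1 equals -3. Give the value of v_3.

A − 1I = [[-3, 0, 1], [0, -6, 0], [-9, 0, 3]].
Solving (A − 1I)v = 0 gives the eigenspace spanned by (-3, 0, -9).
With v_1 = -3, v = (-3, 0, -9), so v_3 = -9.

-9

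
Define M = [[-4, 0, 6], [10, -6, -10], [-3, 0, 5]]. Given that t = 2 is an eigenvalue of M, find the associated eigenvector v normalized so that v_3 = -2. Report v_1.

M − 2I = [[-6, 0, 6], [10, -8, -10], [-3, 0, 3]].
Solving (M − 2I)v = 0 gives the eigenspace spanned by (-2, 0, -2).
With v_3 = -2, v = (-2, 0, -2), so v_1 = -2.

-2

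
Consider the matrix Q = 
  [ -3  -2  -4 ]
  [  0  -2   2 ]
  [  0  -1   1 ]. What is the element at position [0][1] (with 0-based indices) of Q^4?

158

Characteristic polynomial: λ^3 + 4λ^2 + 3λ = λ(λ + 1)(λ + 3), so the eigenvalues are -3, -1, 0.
λ=-3: eigenvector (1, 0, 0).
λ=0: eigenvector (2, -1, -1).
λ=-1: eigenvector (-4, 2, 1).
P = [[1, 2, -4], [0, -1, 2], [0, -1, 1]], D = diag(-3, 0, -1), P⁻¹ = [[1, 2, 0], [0, 1, -2], [0, 1, -1]].
Q⁴ = P·diag(81, 0, 1)·P⁻¹ = [[81, 158, 4], [0, 2, -2], [0, 1, -1]].
The requested entry is 158.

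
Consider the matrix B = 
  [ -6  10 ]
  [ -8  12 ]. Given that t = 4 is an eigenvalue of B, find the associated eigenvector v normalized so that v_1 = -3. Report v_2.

-3

B − 4I = [[-10, 10], [-8, 8]].
Solving (B − 4I)v = 0 gives the eigenspace spanned by (-3, -3).
With v_1 = -3, v = (-3, -3), so v_2 = -3.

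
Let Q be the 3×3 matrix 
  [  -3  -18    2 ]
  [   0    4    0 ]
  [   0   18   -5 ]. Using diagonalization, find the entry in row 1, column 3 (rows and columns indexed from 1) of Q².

Characteristic polynomial: t^3 + 4t^2 - 17t - 60 = (t - 4)(t + 3)(t + 5), so the eigenvalues are -5, -3, 4.
t=-3: eigenvector (1, 0, 0).
t=4: eigenvector (-2, 1, 2).
t=-5: eigenvector (-1, 0, 1).
P = [[1, -2, -1], [0, 1, 0], [0, 2, 1]], D = diag(-3, 4, -5), P⁻¹ = [[1, 0, 1], [0, 1, 0], [0, -2, 1]].
Q² = P·diag(9, 16, 25)·P⁻¹ = [[9, 18, -16], [0, 16, 0], [0, -18, 25]].
The requested entry is -16.

-16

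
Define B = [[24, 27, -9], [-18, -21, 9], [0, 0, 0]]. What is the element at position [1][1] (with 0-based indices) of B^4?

Characteristic polynomial: μ^3 - 3μ^2 - 18μ = μ(μ - 6)(μ + 3), so the eigenvalues are -3, 0, 6.
μ=6: eigenvector (3, -2, 0).
μ=-3: eigenvector (-1, 1, 0).
μ=0: eigenvector (-3, 3, 1).
P = [[3, -1, -3], [-2, 1, 3], [0, 0, 1]], D = diag(6, -3, 0), P⁻¹ = [[1, 1, 0], [2, 3, -3], [0, 0, 1]].
B⁴ = P·diag(1296, 81, 0)·P⁻¹ = [[3726, 3645, 243], [-2430, -2349, -243], [0, 0, 0]].
The requested entry is -2349.

-2349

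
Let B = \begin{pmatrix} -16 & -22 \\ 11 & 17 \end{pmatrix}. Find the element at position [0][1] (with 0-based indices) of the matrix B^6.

Characteristic polynomial: λ^2 - λ - 30 = (λ - 6)(λ + 5), so the eigenvalues are -5, 6.
λ=-5: eigenvector (2, -1).
λ=6: eigenvector (-1, 1).
P = [[2, -1], [-1, 1]], D = diag(-5, 6), P⁻¹ = [[1, 1], [1, 2]].
B⁶ = P·diag(15625, 46656)·P⁻¹ = [[-15406, -62062], [31031, 77687]].
The requested entry is -62062.

-62062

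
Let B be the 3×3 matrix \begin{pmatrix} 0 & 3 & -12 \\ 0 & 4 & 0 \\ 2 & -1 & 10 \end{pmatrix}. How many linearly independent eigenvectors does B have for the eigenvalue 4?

B − 4I = [[-4, 3, -12], [0, 0, 0], [2, -1, 6]].
This matrix has rank 2, so its null space has dimension 3 − 2 = 1.

1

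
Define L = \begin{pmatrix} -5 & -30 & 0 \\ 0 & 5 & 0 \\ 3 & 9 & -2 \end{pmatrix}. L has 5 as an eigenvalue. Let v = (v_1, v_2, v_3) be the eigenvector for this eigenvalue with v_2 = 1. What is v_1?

-3

L − 5I = [[-10, -30, 0], [0, 0, 0], [3, 9, -7]].
Solving (L − 5I)v = 0 gives the eigenspace spanned by (-3, 1, 0).
With v_2 = 1, v = (-3, 1, 0), so v_1 = -3.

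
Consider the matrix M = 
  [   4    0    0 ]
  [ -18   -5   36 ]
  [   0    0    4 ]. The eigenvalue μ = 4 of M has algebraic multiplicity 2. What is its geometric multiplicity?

M − 4I = [[0, 0, 0], [-18, -9, 36], [0, 0, 0]].
This matrix has rank 1, so its null space has dimension 3 − 1 = 2.

2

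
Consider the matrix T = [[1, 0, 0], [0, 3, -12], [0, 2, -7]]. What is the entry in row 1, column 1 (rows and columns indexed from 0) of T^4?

Characteristic polynomial: λ^3 + 3λ^2 - λ - 3 = (λ - 1)(λ + 1)(λ + 3), so the eigenvalues are -3, -1, 1.
λ=1: eigenvector (1, 0, 0).
λ=-1: eigenvector (0, 3, 1).
λ=-3: eigenvector (0, 2, 1).
P = [[1, 0, 0], [0, 3, 2], [0, 1, 1]], D = diag(1, -1, -3), P⁻¹ = [[1, 0, 0], [0, 1, -2], [0, -1, 3]].
T⁴ = P·diag(1, 1, 81)·P⁻¹ = [[1, 0, 0], [0, -159, 480], [0, -80, 241]].
The requested entry is -159.

-159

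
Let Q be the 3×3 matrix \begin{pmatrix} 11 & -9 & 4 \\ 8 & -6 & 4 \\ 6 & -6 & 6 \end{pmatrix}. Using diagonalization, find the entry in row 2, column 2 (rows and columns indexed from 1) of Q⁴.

-2544

Characteristic polynomial: s^3 - 11s^2 + 36s - 36 = (s - 6)(s - 3)(s - 2), so the eigenvalues are 2, 3, 6.
s=3: eigenvector (1, 0, -2).
s=2: eigenvector (1, 1, 0).
s=6: eigenvector (1, 1, 1).
P = [[1, 1, 1], [0, 1, 1], [-2, 0, 1]], D = diag(3, 2, 6), P⁻¹ = [[1, -1, 0], [-2, 3, -1], [2, -2, 1]].
Q⁴ = P·diag(81, 16, 1296)·P⁻¹ = [[2641, -2625, 1280], [2560, -2544, 1280], [2430, -2430, 1296]].
The requested entry is -2544.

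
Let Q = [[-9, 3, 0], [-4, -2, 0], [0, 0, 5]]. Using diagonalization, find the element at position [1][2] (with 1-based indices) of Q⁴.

Characteristic polynomial: t^3 + 6t^2 - 25t - 150 = (t - 5)(t + 5)(t + 6), so the eigenvalues are -6, -5, 5.
t=-5: eigenvector (-3, -4, 0).
t=5: eigenvector (0, 0, 1).
t=-6: eigenvector (1, 1, 0).
P = [[-3, 0, 1], [-4, 0, 1], [0, 1, 0]], D = diag(-5, 5, -6), P⁻¹ = [[1, -1, 0], [0, 0, 1], [4, -3, 0]].
Q⁴ = P·diag(625, 625, 1296)·P⁻¹ = [[3309, -2013, 0], [2684, -1388, 0], [0, 0, 625]].
The requested entry is -2013.

-2013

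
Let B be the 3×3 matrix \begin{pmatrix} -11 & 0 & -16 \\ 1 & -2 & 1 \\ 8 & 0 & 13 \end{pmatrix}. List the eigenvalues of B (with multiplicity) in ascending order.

Characteristic polynomial: p(μ) = μ^3 - 19μ - 30 = (μ - 5)(μ + 2)(μ + 3).
Roots (with multiplicity): -3, -2, 5.

-3, -2, 5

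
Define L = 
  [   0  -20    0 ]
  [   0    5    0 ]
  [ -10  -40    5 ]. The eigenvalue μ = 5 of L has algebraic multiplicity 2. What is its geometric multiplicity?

L − 5I = [[-5, -20, 0], [0, 0, 0], [-10, -40, 0]].
This matrix has rank 1, so its null space has dimension 3 − 1 = 2.

2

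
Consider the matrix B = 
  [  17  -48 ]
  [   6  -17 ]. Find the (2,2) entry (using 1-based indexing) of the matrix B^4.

1

Characteristic polynomial: r^2 - 1 = (r - 1)(r + 1), so the eigenvalues are -1, 1.
r=-1: eigenvector (-8, -3).
r=1: eigenvector (3, 1).
P = [[-8, 3], [-3, 1]], D = diag(-1, 1), P⁻¹ = [[1, -3], [3, -8]].
B⁴ = P·diag(1, 1)·P⁻¹ = [[1, 0], [0, 1]].
The requested entry is 1.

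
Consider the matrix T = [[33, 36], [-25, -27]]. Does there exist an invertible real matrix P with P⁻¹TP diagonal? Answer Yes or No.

No

Characteristic polynomial: p(s) = s^2 - 6s + 9 = (s - 3)^2.
s = 3 has algebraic multiplicity 2; rank(T − 3I) = 1, so geometric multiplicity = 1.
Geometric multiplicity < algebraic multiplicity, so T is not diagonalizable.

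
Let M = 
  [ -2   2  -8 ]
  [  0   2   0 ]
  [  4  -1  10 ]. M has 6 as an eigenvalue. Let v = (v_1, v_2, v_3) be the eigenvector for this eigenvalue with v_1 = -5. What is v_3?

M − 6I = [[-8, 2, -8], [0, -4, 0], [4, -1, 4]].
Solving (M − 6I)v = 0 gives the eigenspace spanned by (-5, 0, 5).
With v_1 = -5, v = (-5, 0, 5), so v_3 = 5.

5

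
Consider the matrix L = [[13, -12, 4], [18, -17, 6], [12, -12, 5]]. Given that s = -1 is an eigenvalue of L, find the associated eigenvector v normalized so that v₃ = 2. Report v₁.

L + 1I = [[14, -12, 4], [18, -16, 6], [12, -12, 6]].
Solving (L + 1I)v = 0 gives the eigenspace spanned by (2, 3, 2).
With v₃ = 2, v = (2, 3, 2), so v₁ = 2.

2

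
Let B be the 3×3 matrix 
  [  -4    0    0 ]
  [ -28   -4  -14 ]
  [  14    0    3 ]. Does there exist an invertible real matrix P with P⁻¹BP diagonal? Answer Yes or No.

Yes

Characteristic polynomial: p(μ) = μ^3 + 5μ^2 - 8μ - 48 = (μ - 3)(μ + 4)^2.
μ = -4 has algebraic multiplicity 2; rank(B + 4I) = 1, so geometric multiplicity = 2.
Every eigenvalue has geometric = algebraic multiplicity, so B is diagonalizable.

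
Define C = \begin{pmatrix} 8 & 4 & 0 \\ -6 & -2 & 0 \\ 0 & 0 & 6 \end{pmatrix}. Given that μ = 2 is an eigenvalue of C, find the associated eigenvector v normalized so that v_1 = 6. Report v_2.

C − 2I = [[6, 4, 0], [-6, -4, 0], [0, 0, 4]].
Solving (C − 2I)v = 0 gives the eigenspace spanned by (6, -9, 0).
With v_1 = 6, v = (6, -9, 0), so v_2 = -9.

-9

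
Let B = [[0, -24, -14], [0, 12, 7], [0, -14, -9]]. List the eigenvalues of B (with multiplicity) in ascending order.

-2, 0, 5

Characteristic polynomial: p(μ) = μ^3 - 3μ^2 - 10μ = μ(μ - 5)(μ + 2).
Roots (with multiplicity): -2, 0, 5.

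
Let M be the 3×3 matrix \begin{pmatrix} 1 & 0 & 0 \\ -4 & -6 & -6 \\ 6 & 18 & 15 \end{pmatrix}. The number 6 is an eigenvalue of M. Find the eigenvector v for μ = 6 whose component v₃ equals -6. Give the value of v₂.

M − 6I = [[-5, 0, 0], [-4, -12, -6], [6, 18, 9]].
Solving (M − 6I)v = 0 gives the eigenspace spanned by (0, 3, -6).
With v₃ = -6, v = (0, 3, -6), so v₂ = 3.

3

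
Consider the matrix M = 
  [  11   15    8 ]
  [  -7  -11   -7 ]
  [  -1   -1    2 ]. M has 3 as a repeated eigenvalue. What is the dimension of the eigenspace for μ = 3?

M − 3I = [[8, 15, 8], [-7, -14, -7], [-1, -1, -1]].
This matrix has rank 2, so its null space has dimension 3 − 2 = 1.

1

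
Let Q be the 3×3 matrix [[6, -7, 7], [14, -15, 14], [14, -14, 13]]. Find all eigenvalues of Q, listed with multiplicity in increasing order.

-1, -1, 6

Characteristic polynomial: p(μ) = μ^3 - 4μ^2 - 11μ - 6 = (μ - 6)(μ + 1)^2.
Roots (with multiplicity): -1, -1, 6.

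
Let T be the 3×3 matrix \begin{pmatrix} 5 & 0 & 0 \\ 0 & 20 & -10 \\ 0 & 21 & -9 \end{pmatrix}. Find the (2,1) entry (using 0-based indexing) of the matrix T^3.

1911

Characteristic polynomial: s^3 - 16s^2 + 85s - 150 = (s - 6)(s - 5)^2, so the eigenvalues are 5, 5, 6.
s=5: eigenvector (1, 0, 0).
s=5: eigenvector (0, 2, 3).
s=6: eigenvector (0, 5, 7).
P = [[1, 0, 0], [0, 2, 5], [0, 3, 7]], D = diag(5, 5, 6), P⁻¹ = [[1, 0, 0], [0, -7, 5], [0, 3, -2]].
T³ = P·diag(125, 125, 216)·P⁻¹ = [[125, 0, 0], [0, 1490, -910], [0, 1911, -1149]].
The requested entry is 1911.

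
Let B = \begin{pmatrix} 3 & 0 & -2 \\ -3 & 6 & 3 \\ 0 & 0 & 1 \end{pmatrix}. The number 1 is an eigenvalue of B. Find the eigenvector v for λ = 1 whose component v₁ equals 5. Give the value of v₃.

B − 1I = [[2, 0, -2], [-3, 5, 3], [0, 0, 0]].
Solving (B − 1I)v = 0 gives the eigenspace spanned by (5, 0, 5).
With v₁ = 5, v = (5, 0, 5), so v₃ = 5.

5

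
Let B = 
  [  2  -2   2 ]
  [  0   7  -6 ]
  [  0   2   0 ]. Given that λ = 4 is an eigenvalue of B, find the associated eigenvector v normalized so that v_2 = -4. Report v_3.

B − 4I = [[-2, -2, 2], [0, 3, -6], [0, 2, -4]].
Solving (B − 4I)v = 0 gives the eigenspace spanned by (2, -4, -2).
With v_2 = -4, v = (2, -4, -2), so v_3 = -2.

-2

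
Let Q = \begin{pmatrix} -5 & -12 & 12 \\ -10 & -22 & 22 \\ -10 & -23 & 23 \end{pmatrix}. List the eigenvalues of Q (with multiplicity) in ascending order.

-5, 0, 1

Characteristic polynomial: p(s) = s^3 + 4s^2 - 5s = s(s - 1)(s + 5).
Roots (with multiplicity): -5, 0, 1.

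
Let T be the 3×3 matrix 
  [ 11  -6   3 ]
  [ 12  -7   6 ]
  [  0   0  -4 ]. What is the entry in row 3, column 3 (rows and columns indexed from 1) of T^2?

Characteristic polynomial: r^3 - 21r - 20 = (r - 5)(r + 1)(r + 4), so the eigenvalues are -4, -1, 5.
r=-1: eigenvector (-1, -2, 0).
r=-4: eigenvector (-1, -2, 1).
r=5: eigenvector (1, 1, 0).
P = [[-1, -1, 1], [-2, -2, 1], [0, 1, 0]], D = diag(-1, -4, 5), P⁻¹ = [[1, -1, -1], [0, 0, 1], [2, -1, 0]].
T² = P·diag(1, 16, 25)·P⁻¹ = [[49, -24, -15], [48, -23, -30], [0, 0, 16]].
The requested entry is 16.

16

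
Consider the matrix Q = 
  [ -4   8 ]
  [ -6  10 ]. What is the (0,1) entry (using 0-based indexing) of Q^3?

Characteristic polynomial: λ^2 - 6λ + 8 = (λ - 4)(λ - 2), so the eigenvalues are 2, 4.
λ=2: eigenvector (4, 3).
λ=4: eigenvector (1, 1).
P = [[4, 1], [3, 1]], D = diag(2, 4), P⁻¹ = [[1, -1], [-3, 4]].
Q³ = P·diag(8, 64)·P⁻¹ = [[-160, 224], [-168, 232]].
The requested entry is 224.

224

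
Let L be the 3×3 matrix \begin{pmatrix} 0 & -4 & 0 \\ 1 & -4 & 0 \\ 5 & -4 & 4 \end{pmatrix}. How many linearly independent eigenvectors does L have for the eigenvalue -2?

L + 2I = [[2, -4, 0], [1, -2, 0], [5, -4, 6]].
This matrix has rank 2, so its null space has dimension 3 − 2 = 1.

1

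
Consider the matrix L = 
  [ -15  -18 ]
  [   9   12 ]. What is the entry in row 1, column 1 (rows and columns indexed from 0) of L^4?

-1134

Characteristic polynomial: s^2 + 3s - 18 = (s - 3)(s + 6), so the eigenvalues are -6, 3.
s=3: eigenvector (-1, 1).
s=-6: eigenvector (2, -1).
P = [[-1, 2], [1, -1]], D = diag(3, -6), P⁻¹ = [[1, 2], [1, 1]].
L⁴ = P·diag(81, 1296)·P⁻¹ = [[2511, 2430], [-1215, -1134]].
The requested entry is -1134.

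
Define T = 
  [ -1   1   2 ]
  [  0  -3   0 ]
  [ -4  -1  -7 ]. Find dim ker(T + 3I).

1

T + 3I = [[2, 1, 2], [0, 0, 0], [-4, -1, -4]].
This matrix has rank 2, so its null space has dimension 3 − 2 = 1.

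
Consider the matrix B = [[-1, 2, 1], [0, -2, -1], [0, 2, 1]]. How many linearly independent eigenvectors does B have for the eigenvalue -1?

B + 1I = [[0, 2, 1], [0, -1, -1], [0, 2, 2]].
This matrix has rank 2, so its null space has dimension 3 − 2 = 1.

1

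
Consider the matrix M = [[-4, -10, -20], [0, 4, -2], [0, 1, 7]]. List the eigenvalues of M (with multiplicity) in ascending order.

-4, 5, 6

Characteristic polynomial: p(r) = r^3 - 7r^2 - 14r + 120 = (r - 6)(r - 5)(r + 4).
Roots (with multiplicity): -4, 5, 6.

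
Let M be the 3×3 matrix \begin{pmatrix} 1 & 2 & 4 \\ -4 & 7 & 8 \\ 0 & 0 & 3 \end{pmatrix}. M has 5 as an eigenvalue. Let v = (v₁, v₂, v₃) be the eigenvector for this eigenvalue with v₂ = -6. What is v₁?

-3

M − 5I = [[-4, 2, 4], [-4, 2, 8], [0, 0, -2]].
Solving (M − 5I)v = 0 gives the eigenspace spanned by (-3, -6, 0).
With v₂ = -6, v = (-3, -6, 0), so v₁ = -3.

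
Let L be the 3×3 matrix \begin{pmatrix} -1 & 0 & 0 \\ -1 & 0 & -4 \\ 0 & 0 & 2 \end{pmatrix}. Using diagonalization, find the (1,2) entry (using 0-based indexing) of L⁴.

Characteristic polynomial: μ^3 - μ^2 - 2μ = μ(μ - 2)(μ + 1), so the eigenvalues are -1, 0, 2.
μ=-1: eigenvector (1, 1, 0).
μ=0: eigenvector (0, 1, 0).
μ=2: eigenvector (0, -2, 1).
P = [[1, 0, 0], [1, 1, -2], [0, 0, 1]], D = diag(-1, 0, 2), P⁻¹ = [[1, 0, 0], [-1, 1, 2], [0, 0, 1]].
L⁴ = P·diag(1, 0, 16)·P⁻¹ = [[1, 0, 0], [1, 0, -32], [0, 0, 16]].
The requested entry is -32.

-32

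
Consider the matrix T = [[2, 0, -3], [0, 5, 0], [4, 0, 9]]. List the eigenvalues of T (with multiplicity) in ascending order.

Characteristic polynomial: p(μ) = μ^3 - 16μ^2 + 85μ - 150 = (μ - 6)(μ - 5)^2.
Roots (with multiplicity): 5, 5, 6.

5, 5, 6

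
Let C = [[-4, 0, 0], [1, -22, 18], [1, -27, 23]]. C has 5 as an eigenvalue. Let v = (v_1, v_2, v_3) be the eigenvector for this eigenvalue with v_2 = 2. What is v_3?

C − 5I = [[-9, 0, 0], [1, -27, 18], [1, -27, 18]].
Solving (C − 5I)v = 0 gives the eigenspace spanned by (0, 2, 3).
With v_2 = 2, v = (0, 2, 3), so v_3 = 3.

3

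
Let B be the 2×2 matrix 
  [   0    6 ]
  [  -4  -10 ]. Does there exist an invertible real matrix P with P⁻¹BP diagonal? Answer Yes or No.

Characteristic polynomial: p(t) = t^2 + 10t + 24 = (t + 4)(t + 6).
All 2 eigenvalues are distinct, so B is diagonalizable.

Yes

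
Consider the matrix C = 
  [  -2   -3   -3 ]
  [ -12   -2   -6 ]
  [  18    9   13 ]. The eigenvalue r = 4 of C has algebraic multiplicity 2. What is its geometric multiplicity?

2

C − 4I = [[-6, -3, -3], [-12, -6, -6], [18, 9, 9]].
This matrix has rank 1, so its null space has dimension 3 − 1 = 2.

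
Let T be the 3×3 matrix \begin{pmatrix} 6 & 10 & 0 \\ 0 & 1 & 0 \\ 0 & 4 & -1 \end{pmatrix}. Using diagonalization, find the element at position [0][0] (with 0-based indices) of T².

Characteristic polynomial: s^3 - 6s^2 - s + 6 = (s - 6)(s - 1)(s + 1), so the eigenvalues are -1, 1, 6.
s=6: eigenvector (1, 0, 0).
s=1: eigenvector (-2, 1, 2).
s=-1: eigenvector (0, 0, 1).
P = [[1, -2, 0], [0, 1, 0], [0, 2, 1]], D = diag(6, 1, -1), P⁻¹ = [[1, 2, 0], [0, 1, 0], [0, -2, 1]].
T² = P·diag(36, 1, 1)·P⁻¹ = [[36, 70, 0], [0, 1, 0], [0, 0, 1]].
The requested entry is 36.

36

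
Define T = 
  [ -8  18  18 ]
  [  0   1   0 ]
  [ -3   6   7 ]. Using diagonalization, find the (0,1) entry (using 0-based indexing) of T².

Characteristic polynomial: λ^3 - 3λ + 2 = (λ - 1)^2(λ + 2), so the eigenvalues are -2, 1, 1.
λ=-2: eigenvector (3, 0, 1).
λ=1: eigenvector (-2, 1, -2).
λ=1: eigenvector (2, 0, 1).
P = [[3, -2, 2], [0, 1, 0], [1, -2, 1]], D = diag(-2, 1, 1), P⁻¹ = [[1, -2, -2], [0, 1, 0], [-1, 4, 3]].
T² = P·diag(4, 1, 1)·P⁻¹ = [[10, -18, -18], [0, 1, 0], [3, -6, -5]].
The requested entry is -18.

-18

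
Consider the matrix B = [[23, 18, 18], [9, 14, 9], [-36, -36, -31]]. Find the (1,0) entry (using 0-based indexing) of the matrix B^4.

Characteristic polynomial: μ^3 - 6μ^2 - 15μ + 100 = (μ - 5)^2(μ + 4), so the eigenvalues are -4, 5, 5.
μ=-4: eigenvector (2, 1, -4).
μ=5: eigenvector (2, 1, -3).
μ=5: eigenvector (1, 1, -2).
P = [[2, 2, 1], [1, 1, 1], [-4, -3, -2]], D = diag(-4, 5, 5), P⁻¹ = [[-1, -1, -1], [2, 0, 1], [-1, 2, 0]].
B⁴ = P·diag(256, 625, 625)·P⁻¹ = [[1363, 738, 738], [369, 994, 369], [-1476, -1476, -851]].
The requested entry is 369.

369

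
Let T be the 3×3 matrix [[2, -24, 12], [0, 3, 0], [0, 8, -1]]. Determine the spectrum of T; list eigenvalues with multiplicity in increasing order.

Characteristic polynomial: p(μ) = μ^3 - 4μ^2 + μ + 6 = (μ - 3)(μ - 2)(μ + 1).
Roots (with multiplicity): -1, 2, 3.

-1, 2, 3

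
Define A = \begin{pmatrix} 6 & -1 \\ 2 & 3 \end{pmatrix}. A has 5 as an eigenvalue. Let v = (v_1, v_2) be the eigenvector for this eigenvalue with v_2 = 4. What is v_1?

4

A − 5I = [[1, -1], [2, -2]].
Solving (A − 5I)v = 0 gives the eigenspace spanned by (4, 4).
With v_2 = 4, v = (4, 4), so v_1 = 4.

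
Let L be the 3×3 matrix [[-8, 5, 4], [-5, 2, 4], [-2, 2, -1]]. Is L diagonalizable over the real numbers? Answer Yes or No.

Characteristic polynomial: p(λ) = λ^3 + 7λ^2 + 15λ + 9 = (λ + 1)(λ + 3)^2.
λ = -3 has algebraic multiplicity 2; rank(L + 3I) = 2, so geometric multiplicity = 1.
Geometric multiplicity < algebraic multiplicity, so L is not diagonalizable.

No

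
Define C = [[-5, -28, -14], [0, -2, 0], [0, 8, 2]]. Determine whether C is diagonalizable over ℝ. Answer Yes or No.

Characteristic polynomial: p(λ) = λ^3 + 5λ^2 - 4λ - 20 = (λ - 2)(λ + 2)(λ + 5).
All 3 eigenvalues are distinct, so C is diagonalizable.

Yes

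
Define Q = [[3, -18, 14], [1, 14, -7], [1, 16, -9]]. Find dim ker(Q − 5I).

Q − 5I = [[-2, -18, 14], [1, 9, -7], [1, 16, -14]].
This matrix has rank 2, so its null space has dimension 3 − 2 = 1.

1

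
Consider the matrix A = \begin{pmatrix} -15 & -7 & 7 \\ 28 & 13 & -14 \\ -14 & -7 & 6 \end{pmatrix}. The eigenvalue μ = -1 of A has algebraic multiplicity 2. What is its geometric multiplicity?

A + 1I = [[-14, -7, 7], [28, 14, -14], [-14, -7, 7]].
This matrix has rank 1, so its null space has dimension 3 − 1 = 2.

2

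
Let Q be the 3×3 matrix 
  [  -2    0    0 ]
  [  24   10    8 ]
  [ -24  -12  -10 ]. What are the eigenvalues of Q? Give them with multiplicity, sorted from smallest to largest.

-2, -2, 2

Characteristic polynomial: p(t) = t^3 + 2t^2 - 4t - 8 = (t - 2)(t + 2)^2.
Roots (with multiplicity): -2, -2, 2.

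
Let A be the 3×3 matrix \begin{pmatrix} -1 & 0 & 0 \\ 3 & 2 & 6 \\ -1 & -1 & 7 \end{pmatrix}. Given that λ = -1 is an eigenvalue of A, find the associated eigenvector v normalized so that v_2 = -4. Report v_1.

4

A + 1I = [[0, 0, 0], [3, 3, 6], [-1, -1, 8]].
Solving (A + 1I)v = 0 gives the eigenspace spanned by (4, -4, 0).
With v_2 = -4, v = (4, -4, 0), so v_1 = 4.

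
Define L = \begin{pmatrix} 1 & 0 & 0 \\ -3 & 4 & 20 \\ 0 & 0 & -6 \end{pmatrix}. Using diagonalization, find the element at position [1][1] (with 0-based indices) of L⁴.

256

Characteristic polynomial: t^3 + t^2 - 26t + 24 = (t - 4)(t - 1)(t + 6), so the eigenvalues are -6, 1, 4.
t=1: eigenvector (1, 1, 0).
t=4: eigenvector (0, 1, 0).
t=-6: eigenvector (0, -2, 1).
P = [[1, 0, 0], [1, 1, -2], [0, 0, 1]], D = diag(1, 4, -6), P⁻¹ = [[1, 0, 0], [-1, 1, 2], [0, 0, 1]].
L⁴ = P·diag(1, 256, 1296)·P⁻¹ = [[1, 0, 0], [-255, 256, -2080], [0, 0, 1296]].
The requested entry is 256.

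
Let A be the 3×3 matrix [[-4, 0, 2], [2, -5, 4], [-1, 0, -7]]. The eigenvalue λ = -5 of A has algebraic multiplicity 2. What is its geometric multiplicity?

A + 5I = [[1, 0, 2], [2, 0, 4], [-1, 0, -2]].
This matrix has rank 1, so its null space has dimension 3 − 1 = 2.

2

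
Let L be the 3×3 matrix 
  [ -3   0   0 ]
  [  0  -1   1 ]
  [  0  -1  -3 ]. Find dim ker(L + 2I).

L + 2I = [[-1, 0, 0], [0, 1, 1], [0, -1, -1]].
This matrix has rank 2, so its null space has dimension 3 − 2 = 1.

1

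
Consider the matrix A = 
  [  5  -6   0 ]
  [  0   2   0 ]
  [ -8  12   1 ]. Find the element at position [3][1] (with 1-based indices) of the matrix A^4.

Characteristic polynomial: t^3 - 8t^2 + 17t - 10 = (t - 5)(t - 2)(t - 1), so the eigenvalues are 1, 2, 5.
t=5: eigenvector (1, 0, -2).
t=1: eigenvector (0, 0, 1).
t=2: eigenvector (2, 1, -4).
P = [[1, 0, 2], [0, 0, 1], [-2, 1, -4]], D = diag(5, 1, 2), P⁻¹ = [[1, -2, 0], [2, 0, 1], [0, 1, 0]].
A⁴ = P·diag(625, 1, 16)·P⁻¹ = [[625, -1218, 0], [0, 16, 0], [-1248, 2436, 1]].
The requested entry is -1248.

-1248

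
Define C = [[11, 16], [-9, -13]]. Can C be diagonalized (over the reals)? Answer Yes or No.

No

Characteristic polynomial: p(μ) = μ^2 + 2μ + 1 = (μ + 1)^2.
μ = -1 has algebraic multiplicity 2; rank(C + 1I) = 1, so geometric multiplicity = 1.
Geometric multiplicity < algebraic multiplicity, so C is not diagonalizable.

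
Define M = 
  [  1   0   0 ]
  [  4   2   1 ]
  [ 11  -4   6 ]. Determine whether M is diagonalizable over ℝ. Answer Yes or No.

No

Characteristic polynomial: p(λ) = λ^3 - 9λ^2 + 24λ - 16 = (λ - 4)^2(λ - 1).
λ = 4 has algebraic multiplicity 2; rank(M − 4I) = 2, so geometric multiplicity = 1.
Geometric multiplicity < algebraic multiplicity, so M is not diagonalizable.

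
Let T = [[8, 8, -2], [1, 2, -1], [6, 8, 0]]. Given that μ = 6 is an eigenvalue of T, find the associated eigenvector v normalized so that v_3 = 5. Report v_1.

T − 6I = [[2, 8, -2], [1, -4, -1], [6, 8, -6]].
Solving (T − 6I)v = 0 gives the eigenspace spanned by (5, 0, 5).
With v_3 = 5, v = (5, 0, 5), so v_1 = 5.

5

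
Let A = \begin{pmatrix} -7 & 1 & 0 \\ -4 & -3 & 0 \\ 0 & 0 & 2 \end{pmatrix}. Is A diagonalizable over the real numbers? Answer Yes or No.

No

Characteristic polynomial: p(t) = t^3 + 8t^2 + 5t - 50 = (t - 2)(t + 5)^2.
t = -5 has algebraic multiplicity 2; rank(A + 5I) = 2, so geometric multiplicity = 1.
Geometric multiplicity < algebraic multiplicity, so A is not diagonalizable.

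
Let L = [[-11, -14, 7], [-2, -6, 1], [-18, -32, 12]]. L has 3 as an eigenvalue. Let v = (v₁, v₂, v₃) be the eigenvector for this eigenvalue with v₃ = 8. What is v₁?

4

L − 3I = [[-14, -14, 7], [-2, -9, 1], [-18, -32, 9]].
Solving (L − 3I)v = 0 gives the eigenspace spanned by (4, 0, 8).
With v₃ = 8, v = (4, 0, 8), so v₁ = 4.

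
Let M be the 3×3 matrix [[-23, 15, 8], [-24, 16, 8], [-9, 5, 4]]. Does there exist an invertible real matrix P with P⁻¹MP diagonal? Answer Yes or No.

Yes

Characteristic polynomial: p(s) = s^3 + 3s^2 - 4s = s(s - 1)(s + 4).
All 3 eigenvalues are distinct, so M is diagonalizable.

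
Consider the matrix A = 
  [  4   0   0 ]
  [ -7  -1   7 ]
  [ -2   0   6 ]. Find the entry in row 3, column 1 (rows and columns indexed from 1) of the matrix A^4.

-1040

Characteristic polynomial: μ^3 - 9μ^2 + 14μ + 24 = (μ - 6)(μ - 4)(μ + 1), so the eigenvalues are -1, 4, 6.
μ=4: eigenvector (1, 0, 1).
μ=6: eigenvector (0, 1, 1).
μ=-1: eigenvector (0, 1, 0).
P = [[1, 0, 0], [0, 1, 1], [1, 1, 0]], D = diag(4, 6, -1), P⁻¹ = [[1, 0, 0], [-1, 0, 1], [1, 1, -1]].
A⁴ = P·diag(256, 1296, 1)·P⁻¹ = [[256, 0, 0], [-1295, 1, 1295], [-1040, 0, 1296]].
The requested entry is -1040.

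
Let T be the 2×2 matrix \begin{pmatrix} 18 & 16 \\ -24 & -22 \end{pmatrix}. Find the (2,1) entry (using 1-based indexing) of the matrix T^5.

Characteristic polynomial: μ^2 + 4μ - 12 = (μ - 2)(μ + 6), so the eigenvalues are -6, 2.
μ=2: eigenvector (-1, 1).
μ=-6: eigenvector (-2, 3).
P = [[-1, -2], [1, 3]], D = diag(2, -6), P⁻¹ = [[-3, -2], [1, 1]].
T⁵ = P·diag(32, -7776)·P⁻¹ = [[15648, 15616], [-23424, -23392]].
The requested entry is -23424.

-23424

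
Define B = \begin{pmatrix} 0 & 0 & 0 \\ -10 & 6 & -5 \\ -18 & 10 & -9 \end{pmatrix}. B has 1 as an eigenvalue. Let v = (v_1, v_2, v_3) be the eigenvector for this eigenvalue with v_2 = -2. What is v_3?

-2

B − 1I = [[-1, 0, 0], [-10, 5, -5], [-18, 10, -10]].
Solving (B − 1I)v = 0 gives the eigenspace spanned by (0, -2, -2).
With v_2 = -2, v = (0, -2, -2), so v_3 = -2.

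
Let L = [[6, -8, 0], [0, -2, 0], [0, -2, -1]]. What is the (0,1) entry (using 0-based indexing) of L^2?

Characteristic polynomial: s^3 - 3s^2 - 16s - 12 = (s - 6)(s + 1)(s + 2), so the eigenvalues are -2, -1, 6.
s=6: eigenvector (1, 0, 0).
s=-2: eigenvector (1, 1, 2).
s=-1: eigenvector (0, 0, 1).
P = [[1, 1, 0], [0, 1, 0], [0, 2, 1]], D = diag(6, -2, -1), P⁻¹ = [[1, -1, 0], [0, 1, 0], [0, -2, 1]].
L² = P·diag(36, 4, 1)·P⁻¹ = [[36, -32, 0], [0, 4, 0], [0, 6, 1]].
The requested entry is -32.

-32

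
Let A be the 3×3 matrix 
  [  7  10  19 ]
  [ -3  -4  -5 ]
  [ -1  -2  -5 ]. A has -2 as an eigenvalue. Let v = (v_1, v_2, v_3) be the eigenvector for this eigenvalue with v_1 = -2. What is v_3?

A + 2I = [[9, 10, 19], [-3, -2, -5], [-1, -2, -3]].
Solving (A + 2I)v = 0 gives the eigenspace spanned by (-2, -2, 2).
With v_1 = -2, v = (-2, -2, 2), so v_3 = 2.

2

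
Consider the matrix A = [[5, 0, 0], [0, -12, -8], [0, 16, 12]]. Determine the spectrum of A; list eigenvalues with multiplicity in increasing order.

-4, 4, 5

Characteristic polynomial: p(λ) = λ^3 - 5λ^2 - 16λ + 80 = (λ - 5)(λ - 4)(λ + 4).
Roots (with multiplicity): -4, 4, 5.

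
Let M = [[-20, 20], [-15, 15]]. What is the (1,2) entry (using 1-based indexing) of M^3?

Characteristic polynomial: s^2 + 5s = s(s + 5), so the eigenvalues are -5, 0.
s=0: eigenvector (-1, -1).
s=-5: eigenvector (4, 3).
P = [[-1, 4], [-1, 3]], D = diag(0, -5), P⁻¹ = [[3, -4], [1, -1]].
M³ = P·diag(0, -125)·P⁻¹ = [[-500, 500], [-375, 375]].
The requested entry is 500.

500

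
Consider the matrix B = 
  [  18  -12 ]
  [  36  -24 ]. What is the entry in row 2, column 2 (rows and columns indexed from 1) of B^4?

Characteristic polynomial: μ^2 + 6μ = μ(μ + 6), so the eigenvalues are -6, 0.
μ=-6: eigenvector (1, 2).
μ=0: eigenvector (-2, -3).
P = [[1, -2], [2, -3]], D = diag(-6, 0), P⁻¹ = [[-3, 2], [-2, 1]].
B⁴ = P·diag(1296, 0)·P⁻¹ = [[-3888, 2592], [-7776, 5184]].
The requested entry is 5184.

5184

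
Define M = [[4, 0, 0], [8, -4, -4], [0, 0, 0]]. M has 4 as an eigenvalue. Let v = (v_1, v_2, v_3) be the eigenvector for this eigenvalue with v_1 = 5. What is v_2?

M − 4I = [[0, 0, 0], [8, -8, -4], [0, 0, -4]].
Solving (M − 4I)v = 0 gives the eigenspace spanned by (5, 5, 0).
With v_1 = 5, v = (5, 5, 0), so v_2 = 5.

5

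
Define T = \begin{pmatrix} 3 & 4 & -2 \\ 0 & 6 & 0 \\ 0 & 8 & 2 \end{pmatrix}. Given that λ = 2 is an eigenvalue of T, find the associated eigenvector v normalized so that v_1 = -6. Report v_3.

T − 2I = [[1, 4, -2], [0, 4, 0], [0, 8, 0]].
Solving (T − 2I)v = 0 gives the eigenspace spanned by (-6, 0, -3).
With v_1 = -6, v = (-6, 0, -3), so v_3 = -3.

-3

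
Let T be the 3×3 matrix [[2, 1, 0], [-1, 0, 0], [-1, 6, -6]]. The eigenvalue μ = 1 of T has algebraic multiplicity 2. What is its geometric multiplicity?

1

T − 1I = [[1, 1, 0], [-1, -1, 0], [-1, 6, -7]].
This matrix has rank 2, so its null space has dimension 3 − 2 = 1.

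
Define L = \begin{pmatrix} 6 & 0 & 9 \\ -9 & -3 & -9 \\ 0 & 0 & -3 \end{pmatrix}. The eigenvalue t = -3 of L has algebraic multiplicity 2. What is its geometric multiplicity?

L + 3I = [[9, 0, 9], [-9, 0, -9], [0, 0, 0]].
This matrix has rank 1, so its null space has dimension 3 − 1 = 2.

2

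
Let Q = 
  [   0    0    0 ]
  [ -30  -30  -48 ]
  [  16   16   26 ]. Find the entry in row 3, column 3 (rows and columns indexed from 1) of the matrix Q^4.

-3824

Characteristic polynomial: t^3 + 4t^2 - 12t = t(t - 2)(t + 6), so the eigenvalues are -6, 0, 2.
t=0: eigenvector (1, -1, 0).
t=2: eigenvector (0, -3, 2).
t=-6: eigenvector (0, -2, 1).
P = [[1, 0, 0], [-1, -3, -2], [0, 2, 1]], D = diag(0, 2, -6), P⁻¹ = [[1, 0, 0], [1, 1, 2], [-2, -2, -3]].
Q⁴ = P·diag(0, 16, 1296)·P⁻¹ = [[0, 0, 0], [5136, 5136, 7680], [-2560, -2560, -3824]].
The requested entry is -3824.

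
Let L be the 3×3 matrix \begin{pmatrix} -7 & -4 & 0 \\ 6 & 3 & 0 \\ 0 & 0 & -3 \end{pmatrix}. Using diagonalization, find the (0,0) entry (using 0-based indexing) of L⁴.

Characteristic polynomial: μ^3 + 7μ^2 + 15μ + 9 = (μ + 1)(μ + 3)^2, so the eigenvalues are -3, -3, -1.
μ=-1: eigenvector (-2, 3, 0).
μ=-3: eigenvector (-1, 1, 0).
μ=-3: eigenvector (0, 0, 1).
P = [[-2, -1, 0], [3, 1, 0], [0, 0, 1]], D = diag(-1, -3, -3), P⁻¹ = [[1, 1, 0], [-3, -2, 0], [0, 0, 1]].
L⁴ = P·diag(1, 81, 81)·P⁻¹ = [[241, 160, 0], [-240, -159, 0], [0, 0, 81]].
The requested entry is 241.

241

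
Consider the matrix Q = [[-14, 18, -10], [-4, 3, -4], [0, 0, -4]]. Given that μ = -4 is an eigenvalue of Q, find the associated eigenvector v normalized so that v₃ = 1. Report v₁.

Q + 4I = [[-10, 18, -10], [-4, 7, -4], [0, 0, 0]].
Solving (Q + 4I)v = 0 gives the eigenspace spanned by (-1, 0, 1).
With v₃ = 1, v = (-1, 0, 1), so v₁ = -1.

-1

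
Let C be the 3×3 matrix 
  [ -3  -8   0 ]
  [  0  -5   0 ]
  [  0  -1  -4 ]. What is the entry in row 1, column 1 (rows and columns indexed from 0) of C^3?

-125

Characteristic polynomial: λ^3 + 12λ^2 + 47λ + 60 = (λ + 3)(λ + 4)(λ + 5), so the eigenvalues are -5, -4, -3.
λ=-3: eigenvector (1, 0, 0).
λ=-5: eigenvector (4, 1, 1).
λ=-4: eigenvector (0, 0, 1).
P = [[1, 4, 0], [0, 1, 0], [0, 1, 1]], D = diag(-3, -5, -4), P⁻¹ = [[1, -4, 0], [0, 1, 0], [0, -1, 1]].
C³ = P·diag(-27, -125, -64)·P⁻¹ = [[-27, -392, 0], [0, -125, 0], [0, -61, -64]].
The requested entry is -125.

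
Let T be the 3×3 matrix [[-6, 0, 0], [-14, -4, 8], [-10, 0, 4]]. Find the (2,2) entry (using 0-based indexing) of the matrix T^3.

64

Characteristic polynomial: μ^3 + 6μ^2 - 16μ - 96 = (μ - 4)(μ + 4)(μ + 6), so the eigenvalues are -6, -4, 4.
μ=-6: eigenvector (1, 3, 1).
μ=-4: eigenvector (0, 1, 0).
μ=4: eigenvector (0, 1, 1).
P = [[1, 0, 0], [3, 1, 1], [1, 0, 1]], D = diag(-6, -4, 4), P⁻¹ = [[1, 0, 0], [-2, 1, -1], [-1, 0, 1]].
T³ = P·diag(-216, -64, 64)·P⁻¹ = [[-216, 0, 0], [-584, -64, 128], [-280, 0, 64]].
The requested entry is 64.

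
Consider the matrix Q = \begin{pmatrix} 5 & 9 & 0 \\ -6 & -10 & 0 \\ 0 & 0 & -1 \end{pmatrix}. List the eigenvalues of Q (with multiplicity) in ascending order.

-4, -1, -1

Characteristic polynomial: p(s) = s^3 + 6s^2 + 9s + 4 = (s + 1)^2(s + 4).
Roots (with multiplicity): -4, -1, -1.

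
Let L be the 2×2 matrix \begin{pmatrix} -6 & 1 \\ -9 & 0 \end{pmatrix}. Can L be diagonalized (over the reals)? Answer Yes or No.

No

Characteristic polynomial: p(μ) = μ^2 + 6μ + 9 = (μ + 3)^2.
μ = -3 has algebraic multiplicity 2; rank(L + 3I) = 1, so geometric multiplicity = 1.
Geometric multiplicity < algebraic multiplicity, so L is not diagonalizable.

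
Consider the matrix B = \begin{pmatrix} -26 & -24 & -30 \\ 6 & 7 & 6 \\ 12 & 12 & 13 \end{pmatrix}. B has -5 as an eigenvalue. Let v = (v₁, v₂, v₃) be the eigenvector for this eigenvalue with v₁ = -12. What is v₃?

6

B + 5I = [[-21, -24, -30], [6, 12, 6], [12, 12, 18]].
Solving (B + 5I)v = 0 gives the eigenspace spanned by (-12, 3, 6).
With v₁ = -12, v = (-12, 3, 6), so v₃ = 6.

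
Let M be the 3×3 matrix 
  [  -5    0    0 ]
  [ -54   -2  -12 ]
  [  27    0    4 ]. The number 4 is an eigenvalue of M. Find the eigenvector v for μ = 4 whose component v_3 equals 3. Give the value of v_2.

M − 4I = [[-9, 0, 0], [-54, -6, -12], [27, 0, 0]].
Solving (M − 4I)v = 0 gives the eigenspace spanned by (0, -6, 3).
With v_3 = 3, v = (0, -6, 3), so v_2 = -6.

-6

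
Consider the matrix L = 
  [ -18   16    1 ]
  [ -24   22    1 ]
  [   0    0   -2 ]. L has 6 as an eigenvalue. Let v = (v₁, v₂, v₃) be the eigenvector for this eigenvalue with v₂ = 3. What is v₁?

L − 6I = [[-24, 16, 1], [-24, 16, 1], [0, 0, -8]].
Solving (L − 6I)v = 0 gives the eigenspace spanned by (2, 3, 0).
With v₂ = 3, v = (2, 3, 0), so v₁ = 2.

2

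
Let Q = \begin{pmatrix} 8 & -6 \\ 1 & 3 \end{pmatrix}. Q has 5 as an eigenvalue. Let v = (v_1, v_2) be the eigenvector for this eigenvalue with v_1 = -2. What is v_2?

Q − 5I = [[3, -6], [1, -2]].
Solving (Q − 5I)v = 0 gives the eigenspace spanned by (-2, -1).
With v_1 = -2, v = (-2, -1), so v_2 = -1.

-1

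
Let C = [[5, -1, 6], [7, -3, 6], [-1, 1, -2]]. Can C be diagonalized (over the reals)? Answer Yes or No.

No

Characteristic polynomial: p(s) = s^3 - 12s - 16 = (s - 4)(s + 2)^2.
s = -2 has algebraic multiplicity 2; rank(C + 2I) = 2, so geometric multiplicity = 1.
Geometric multiplicity < algebraic multiplicity, so C is not diagonalizable.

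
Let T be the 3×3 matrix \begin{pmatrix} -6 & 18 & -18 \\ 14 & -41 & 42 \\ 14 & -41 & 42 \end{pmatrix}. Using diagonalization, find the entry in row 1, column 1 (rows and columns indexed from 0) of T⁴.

Characteristic polynomial: λ^3 + 5λ^2 - 6λ = λ(λ - 1)(λ + 6), so the eigenvalues are -6, 0, 1.
λ=-6: eigenvector (1, -2, -2).
λ=1: eigenvector (0, 1, 1).
λ=0: eigenvector (-3, 0, 1).
P = [[1, 0, -3], [-2, 1, 0], [-2, 1, 1]], D = diag(-6, 1, 0), P⁻¹ = [[1, -3, 3], [2, -5, 6], [0, -1, 1]].
T⁴ = P·diag(1296, 1, 0)·P⁻¹ = [[1296, -3888, 3888], [-2590, 7771, -7770], [-2590, 7771, -7770]].
The requested entry is 7771.

7771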